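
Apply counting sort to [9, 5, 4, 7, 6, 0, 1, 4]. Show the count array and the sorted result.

Count array: [1, 1, 0, 0, 2, 1, 1, 1, 0, 1]
(count[i] = number of elements equal to i)
Cumulative count: [1, 2, 2, 2, 4, 5, 6, 7, 7, 8]
Sorted: [0, 1, 4, 4, 5, 6, 7, 9]


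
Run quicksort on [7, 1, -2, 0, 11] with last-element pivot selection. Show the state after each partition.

Partition 1: pivot=11 at index 4 -> [7, 1, -2, 0, 11]
Partition 2: pivot=0 at index 1 -> [-2, 0, 7, 1, 11]
Partition 3: pivot=1 at index 2 -> [-2, 0, 1, 7, 11]


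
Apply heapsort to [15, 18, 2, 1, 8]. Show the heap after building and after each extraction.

Build heap: [18, 15, 2, 1, 8]
Extract 18: [15, 8, 2, 1, 18]
Extract 15: [8, 1, 2, 15, 18]
Extract 8: [2, 1, 8, 15, 18]
Extract 2: [1, 2, 8, 15, 18]


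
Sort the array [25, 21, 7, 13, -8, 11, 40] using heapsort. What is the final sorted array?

Build heap: [40, 21, 25, 13, -8, 11, 7]
Extract 40: [25, 21, 11, 13, -8, 7, 40]
Extract 25: [21, 13, 11, 7, -8, 25, 40]
Extract 21: [13, 7, 11, -8, 21, 25, 40]
Extract 13: [11, 7, -8, 13, 21, 25, 40]
Extract 11: [7, -8, 11, 13, 21, 25, 40]
Extract 7: [-8, 7, 11, 13, 21, 25, 40]


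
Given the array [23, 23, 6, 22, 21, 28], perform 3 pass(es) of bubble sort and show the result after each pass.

After pass 1: [23, 6, 22, 21, 23, 28] (3 swaps)
After pass 2: [6, 22, 21, 23, 23, 28] (3 swaps)
After pass 3: [6, 21, 22, 23, 23, 28] (1 swaps)
Total swaps: 7


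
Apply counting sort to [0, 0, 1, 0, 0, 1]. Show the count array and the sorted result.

Count array: [4, 2]
(count[i] = number of elements equal to i)
Cumulative count: [4, 6]
Sorted: [0, 0, 0, 0, 1, 1]


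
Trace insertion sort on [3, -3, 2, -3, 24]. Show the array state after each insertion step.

First element 3 is already 'sorted'
Insert -3: shifted 1 elements -> [-3, 3, 2, -3, 24]
Insert 2: shifted 1 elements -> [-3, 2, 3, -3, 24]
Insert -3: shifted 2 elements -> [-3, -3, 2, 3, 24]
Insert 24: shifted 0 elements -> [-3, -3, 2, 3, 24]


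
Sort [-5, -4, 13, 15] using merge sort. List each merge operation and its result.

Divide and conquer:
  Merge [-5] + [-4] -> [-5, -4]
  Merge [13] + [15] -> [13, 15]
  Merge [-5, -4] + [13, 15] -> [-5, -4, 13, 15]


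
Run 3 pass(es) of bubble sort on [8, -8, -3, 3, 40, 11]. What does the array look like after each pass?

After pass 1: [-8, -3, 3, 8, 11, 40] (4 swaps)
After pass 2: [-8, -3, 3, 8, 11, 40] (0 swaps)
After pass 3: [-8, -3, 3, 8, 11, 40] (0 swaps)
Total swaps: 4


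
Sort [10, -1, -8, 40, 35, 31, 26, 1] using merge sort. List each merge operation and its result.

Divide and conquer:
  Merge [10] + [-1] -> [-1, 10]
  Merge [-8] + [40] -> [-8, 40]
  Merge [-1, 10] + [-8, 40] -> [-8, -1, 10, 40]
  Merge [35] + [31] -> [31, 35]
  Merge [26] + [1] -> [1, 26]
  Merge [31, 35] + [1, 26] -> [1, 26, 31, 35]
  Merge [-8, -1, 10, 40] + [1, 26, 31, 35] -> [-8, -1, 1, 10, 26, 31, 35, 40]


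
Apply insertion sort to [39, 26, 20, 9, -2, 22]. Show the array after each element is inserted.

First element 39 is already 'sorted'
Insert 26: shifted 1 elements -> [26, 39, 20, 9, -2, 22]
Insert 20: shifted 2 elements -> [20, 26, 39, 9, -2, 22]
Insert 9: shifted 3 elements -> [9, 20, 26, 39, -2, 22]
Insert -2: shifted 4 elements -> [-2, 9, 20, 26, 39, 22]
Insert 22: shifted 2 elements -> [-2, 9, 20, 22, 26, 39]


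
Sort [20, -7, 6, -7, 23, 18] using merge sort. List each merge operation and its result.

Divide and conquer:
  Merge [-7] + [6] -> [-7, 6]
  Merge [20] + [-7, 6] -> [-7, 6, 20]
  Merge [23] + [18] -> [18, 23]
  Merge [-7] + [18, 23] -> [-7, 18, 23]
  Merge [-7, 6, 20] + [-7, 18, 23] -> [-7, -7, 6, 18, 20, 23]


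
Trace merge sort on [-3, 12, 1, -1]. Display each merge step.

Divide and conquer:
  Merge [-3] + [12] -> [-3, 12]
  Merge [1] + [-1] -> [-1, 1]
  Merge [-3, 12] + [-1, 1] -> [-3, -1, 1, 12]


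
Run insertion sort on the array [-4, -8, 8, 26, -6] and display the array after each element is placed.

First element -4 is already 'sorted'
Insert -8: shifted 1 elements -> [-8, -4, 8, 26, -6]
Insert 8: shifted 0 elements -> [-8, -4, 8, 26, -6]
Insert 26: shifted 0 elements -> [-8, -4, 8, 26, -6]
Insert -6: shifted 3 elements -> [-8, -6, -4, 8, 26]


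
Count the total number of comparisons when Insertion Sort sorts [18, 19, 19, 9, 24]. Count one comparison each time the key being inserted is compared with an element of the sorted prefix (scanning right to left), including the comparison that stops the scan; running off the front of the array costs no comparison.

Insert 19: 18 <= 19 (stop) = 1 comparison(s) -> [18, 19, 19, 9, 24]
Insert 19: 19 <= 19 (stop) = 1 comparison(s) -> [18, 19, 19, 9, 24]
Insert 9: 19 > 9 (shift), 19 > 9 (shift), 18 > 9 (shift), reached front = 3 comparison(s) -> [9, 18, 19, 19, 24]
Insert 24: 19 <= 24 (stop) = 1 comparison(s) -> [9, 18, 19, 19, 24]
Total comparisons: 1 + 1 + 3 + 1 = 6


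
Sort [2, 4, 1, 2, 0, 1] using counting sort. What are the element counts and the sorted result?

Count array: [1, 2, 2, 0, 1]
(count[i] = number of elements equal to i)
Cumulative count: [1, 3, 5, 5, 6]
Sorted: [0, 1, 1, 2, 2, 4]


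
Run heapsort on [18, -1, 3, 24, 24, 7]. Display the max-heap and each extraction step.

Build heap: [24, 24, 7, -1, 18, 3]
Extract 24: [24, 18, 7, -1, 3, 24]
Extract 24: [18, 3, 7, -1, 24, 24]
Extract 18: [7, 3, -1, 18, 24, 24]
Extract 7: [3, -1, 7, 18, 24, 24]
Extract 3: [-1, 3, 7, 18, 24, 24]


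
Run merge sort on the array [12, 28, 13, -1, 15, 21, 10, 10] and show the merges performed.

Divide and conquer:
  Merge [12] + [28] -> [12, 28]
  Merge [13] + [-1] -> [-1, 13]
  Merge [12, 28] + [-1, 13] -> [-1, 12, 13, 28]
  Merge [15] + [21] -> [15, 21]
  Merge [10] + [10] -> [10, 10]
  Merge [15, 21] + [10, 10] -> [10, 10, 15, 21]
  Merge [-1, 12, 13, 28] + [10, 10, 15, 21] -> [-1, 10, 10, 12, 13, 15, 21, 28]


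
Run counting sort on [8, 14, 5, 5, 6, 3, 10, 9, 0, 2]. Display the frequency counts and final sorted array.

Count array: [1, 0, 1, 1, 0, 2, 1, 0, 1, 1, 1, 0, 0, 0, 1]
(count[i] = number of elements equal to i)
Cumulative count: [1, 1, 2, 3, 3, 5, 6, 6, 7, 8, 9, 9, 9, 9, 10]
Sorted: [0, 2, 3, 5, 5, 6, 8, 9, 10, 14]


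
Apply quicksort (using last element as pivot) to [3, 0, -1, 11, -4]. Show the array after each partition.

Partition 1: pivot=-4 at index 0 -> [-4, 0, -1, 11, 3]
Partition 2: pivot=3 at index 3 -> [-4, 0, -1, 3, 11]
Partition 3: pivot=-1 at index 1 -> [-4, -1, 0, 3, 11]


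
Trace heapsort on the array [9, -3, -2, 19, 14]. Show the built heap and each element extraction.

Build heap: [19, 14, -2, -3, 9]
Extract 19: [14, 9, -2, -3, 19]
Extract 14: [9, -3, -2, 14, 19]
Extract 9: [-2, -3, 9, 14, 19]
Extract -2: [-3, -2, 9, 14, 19]


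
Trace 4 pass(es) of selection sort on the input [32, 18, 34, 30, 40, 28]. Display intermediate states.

Pass 1: Select minimum 18 at index 1, swap -> [18, 32, 34, 30, 40, 28]
Pass 2: Select minimum 28 at index 5, swap -> [18, 28, 34, 30, 40, 32]
Pass 3: Select minimum 30 at index 3, swap -> [18, 28, 30, 34, 40, 32]
Pass 4: Select minimum 32 at index 5, swap -> [18, 28, 30, 32, 40, 34]


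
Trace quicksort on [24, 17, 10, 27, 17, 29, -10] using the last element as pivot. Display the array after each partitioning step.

Partition 1: pivot=-10 at index 0 -> [-10, 17, 10, 27, 17, 29, 24]
Partition 2: pivot=24 at index 4 -> [-10, 17, 10, 17, 24, 29, 27]
Partition 3: pivot=17 at index 3 -> [-10, 17, 10, 17, 24, 29, 27]
Partition 4: pivot=10 at index 1 -> [-10, 10, 17, 17, 24, 29, 27]
Partition 5: pivot=27 at index 5 -> [-10, 10, 17, 17, 24, 27, 29]


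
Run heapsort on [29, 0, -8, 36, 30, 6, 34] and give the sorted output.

Build heap: [36, 30, 34, 0, 29, 6, -8]
Extract 36: [34, 30, 6, 0, 29, -8, 36]
Extract 34: [30, 29, 6, 0, -8, 34, 36]
Extract 30: [29, 0, 6, -8, 30, 34, 36]
Extract 29: [6, 0, -8, 29, 30, 34, 36]
Extract 6: [0, -8, 6, 29, 30, 34, 36]
Extract 0: [-8, 0, 6, 29, 30, 34, 36]


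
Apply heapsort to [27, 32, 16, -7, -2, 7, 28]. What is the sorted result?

Build heap: [32, 27, 28, -7, -2, 7, 16]
Extract 32: [28, 27, 16, -7, -2, 7, 32]
Extract 28: [27, 7, 16, -7, -2, 28, 32]
Extract 27: [16, 7, -2, -7, 27, 28, 32]
Extract 16: [7, -7, -2, 16, 27, 28, 32]
Extract 7: [-2, -7, 7, 16, 27, 28, 32]
Extract -2: [-7, -2, 7, 16, 27, 28, 32]


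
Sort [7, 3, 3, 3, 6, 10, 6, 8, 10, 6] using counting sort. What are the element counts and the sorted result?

Count array: [0, 0, 0, 3, 0, 0, 3, 1, 1, 0, 2]
(count[i] = number of elements equal to i)
Cumulative count: [0, 0, 0, 3, 3, 3, 6, 7, 8, 8, 10]
Sorted: [3, 3, 3, 6, 6, 6, 7, 8, 10, 10]


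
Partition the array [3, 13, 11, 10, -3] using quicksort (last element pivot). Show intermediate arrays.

Partition 1: pivot=-3 at index 0 -> [-3, 13, 11, 10, 3]
Partition 2: pivot=3 at index 1 -> [-3, 3, 11, 10, 13]
Partition 3: pivot=13 at index 4 -> [-3, 3, 11, 10, 13]
Partition 4: pivot=10 at index 2 -> [-3, 3, 10, 11, 13]


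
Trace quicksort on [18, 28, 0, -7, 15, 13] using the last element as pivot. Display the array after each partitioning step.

Partition 1: pivot=13 at index 2 -> [0, -7, 13, 28, 15, 18]
Partition 2: pivot=-7 at index 0 -> [-7, 0, 13, 28, 15, 18]
Partition 3: pivot=18 at index 4 -> [-7, 0, 13, 15, 18, 28]


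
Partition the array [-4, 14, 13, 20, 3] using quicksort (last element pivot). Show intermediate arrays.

Partition 1: pivot=3 at index 1 -> [-4, 3, 13, 20, 14]
Partition 2: pivot=14 at index 3 -> [-4, 3, 13, 14, 20]


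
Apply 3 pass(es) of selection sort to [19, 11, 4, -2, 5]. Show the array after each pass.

Pass 1: Select minimum -2 at index 3, swap -> [-2, 11, 4, 19, 5]
Pass 2: Select minimum 4 at index 2, swap -> [-2, 4, 11, 19, 5]
Pass 3: Select minimum 5 at index 4, swap -> [-2, 4, 5, 19, 11]


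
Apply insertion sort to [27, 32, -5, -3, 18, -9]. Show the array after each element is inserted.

First element 27 is already 'sorted'
Insert 32: shifted 0 elements -> [27, 32, -5, -3, 18, -9]
Insert -5: shifted 2 elements -> [-5, 27, 32, -3, 18, -9]
Insert -3: shifted 2 elements -> [-5, -3, 27, 32, 18, -9]
Insert 18: shifted 2 elements -> [-5, -3, 18, 27, 32, -9]
Insert -9: shifted 5 elements -> [-9, -5, -3, 18, 27, 32]


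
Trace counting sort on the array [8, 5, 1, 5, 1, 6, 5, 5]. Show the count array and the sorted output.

Count array: [0, 2, 0, 0, 0, 4, 1, 0, 1]
(count[i] = number of elements equal to i)
Cumulative count: [0, 2, 2, 2, 2, 6, 7, 7, 8]
Sorted: [1, 1, 5, 5, 5, 5, 6, 8]


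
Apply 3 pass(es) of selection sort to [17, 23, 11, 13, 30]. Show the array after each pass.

Pass 1: Select minimum 11 at index 2, swap -> [11, 23, 17, 13, 30]
Pass 2: Select minimum 13 at index 3, swap -> [11, 13, 17, 23, 30]
Pass 3: Select minimum 17 at index 2, swap -> [11, 13, 17, 23, 30]


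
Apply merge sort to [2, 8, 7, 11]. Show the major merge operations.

Divide and conquer:
  Merge [2] + [8] -> [2, 8]
  Merge [7] + [11] -> [7, 11]
  Merge [2, 8] + [7, 11] -> [2, 7, 8, 11]


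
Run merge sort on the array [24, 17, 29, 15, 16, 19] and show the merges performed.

Divide and conquer:
  Merge [17] + [29] -> [17, 29]
  Merge [24] + [17, 29] -> [17, 24, 29]
  Merge [16] + [19] -> [16, 19]
  Merge [15] + [16, 19] -> [15, 16, 19]
  Merge [17, 24, 29] + [15, 16, 19] -> [15, 16, 17, 19, 24, 29]


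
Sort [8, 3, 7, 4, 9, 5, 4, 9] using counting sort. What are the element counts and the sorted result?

Count array: [0, 0, 0, 1, 2, 1, 0, 1, 1, 2]
(count[i] = number of elements equal to i)
Cumulative count: [0, 0, 0, 1, 3, 4, 4, 5, 6, 8]
Sorted: [3, 4, 4, 5, 7, 8, 9, 9]


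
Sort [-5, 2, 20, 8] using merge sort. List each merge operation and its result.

Divide and conquer:
  Merge [-5] + [2] -> [-5, 2]
  Merge [20] + [8] -> [8, 20]
  Merge [-5, 2] + [8, 20] -> [-5, 2, 8, 20]


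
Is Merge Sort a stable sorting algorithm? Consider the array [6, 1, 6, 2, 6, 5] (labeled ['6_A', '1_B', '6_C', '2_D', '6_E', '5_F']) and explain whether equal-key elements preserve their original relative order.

Trace Merge Sort on the labeled array (the key is the number; the letter only tracks identity):
  Merge [1_B] + [6_C] -> [1_B, 6_C]
  Merge [6_A] + [1_B, 6_C] -> [1_B, 6_A, 6_C]
  Merge [6_E] + [5_F] -> [5_F, 6_E]
  Merge [2_D] + [5_F, 6_E] -> [2_D, 5_F, 6_E]
  Merge [1_B, 6_A, 6_C] + [2_D, 5_F, 6_E] -> [1_B, 2_D, 5_F, 6_A, 6_C, 6_E]
Final order: [1_B, 2_D, 5_F, 6_A, 6_C, 6_E]
Equal keys:
  value 6: originally 6_A, 6_C, 6_E; after sorting 6_A, 6_C, 6_E -> order preserved
All equal keys kept their original relative order. Merge Sort is stable: when the heads of the two halves are equal the merge takes from the left half first.
Answer: Stable


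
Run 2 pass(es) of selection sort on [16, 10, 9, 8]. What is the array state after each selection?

Pass 1: Select minimum 8 at index 3, swap -> [8, 10, 9, 16]
Pass 2: Select minimum 9 at index 2, swap -> [8, 9, 10, 16]


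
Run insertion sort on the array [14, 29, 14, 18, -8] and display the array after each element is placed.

First element 14 is already 'sorted'
Insert 29: shifted 0 elements -> [14, 29, 14, 18, -8]
Insert 14: shifted 1 elements -> [14, 14, 29, 18, -8]
Insert 18: shifted 1 elements -> [14, 14, 18, 29, -8]
Insert -8: shifted 4 elements -> [-8, 14, 14, 18, 29]


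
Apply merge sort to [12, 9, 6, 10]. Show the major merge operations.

Divide and conquer:
  Merge [12] + [9] -> [9, 12]
  Merge [6] + [10] -> [6, 10]
  Merge [9, 12] + [6, 10] -> [6, 9, 10, 12]


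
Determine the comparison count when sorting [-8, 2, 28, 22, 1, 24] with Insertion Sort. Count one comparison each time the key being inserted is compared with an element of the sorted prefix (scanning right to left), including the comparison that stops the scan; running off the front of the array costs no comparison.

Insert 2: -8 <= 2 (stop) = 1 comparison(s) -> [-8, 2, 28, 22, 1, 24]
Insert 28: 2 <= 28 (stop) = 1 comparison(s) -> [-8, 2, 28, 22, 1, 24]
Insert 22: 28 > 22 (shift), 2 <= 22 (stop) = 2 comparison(s) -> [-8, 2, 22, 28, 1, 24]
Insert 1: 28 > 1 (shift), 22 > 1 (shift), 2 > 1 (shift), -8 <= 1 (stop) = 4 comparison(s) -> [-8, 1, 2, 22, 28, 24]
Insert 24: 28 > 24 (shift), 22 <= 24 (stop) = 2 comparison(s) -> [-8, 1, 2, 22, 24, 28]
Total comparisons: 1 + 1 + 2 + 4 + 2 = 10


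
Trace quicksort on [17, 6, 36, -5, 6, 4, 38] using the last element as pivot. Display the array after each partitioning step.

Partition 1: pivot=38 at index 6 -> [17, 6, 36, -5, 6, 4, 38]
Partition 2: pivot=4 at index 1 -> [-5, 4, 36, 17, 6, 6, 38]
Partition 3: pivot=6 at index 3 -> [-5, 4, 6, 6, 36, 17, 38]
Partition 4: pivot=17 at index 4 -> [-5, 4, 6, 6, 17, 36, 38]


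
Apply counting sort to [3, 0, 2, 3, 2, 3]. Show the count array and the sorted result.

Count array: [1, 0, 2, 3]
(count[i] = number of elements equal to i)
Cumulative count: [1, 1, 3, 6]
Sorted: [0, 2, 2, 3, 3, 3]


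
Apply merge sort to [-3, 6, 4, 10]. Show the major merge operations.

Divide and conquer:
  Merge [-3] + [6] -> [-3, 6]
  Merge [4] + [10] -> [4, 10]
  Merge [-3, 6] + [4, 10] -> [-3, 4, 6, 10]


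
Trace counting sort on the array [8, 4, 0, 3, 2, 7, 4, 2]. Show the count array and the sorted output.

Count array: [1, 0, 2, 1, 2, 0, 0, 1, 1]
(count[i] = number of elements equal to i)
Cumulative count: [1, 1, 3, 4, 6, 6, 6, 7, 8]
Sorted: [0, 2, 2, 3, 4, 4, 7, 8]


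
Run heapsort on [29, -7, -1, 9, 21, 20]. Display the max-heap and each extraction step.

Build heap: [29, 21, 20, 9, -7, -1]
Extract 29: [21, 9, 20, -1, -7, 29]
Extract 21: [20, 9, -7, -1, 21, 29]
Extract 20: [9, -1, -7, 20, 21, 29]
Extract 9: [-1, -7, 9, 20, 21, 29]
Extract -1: [-7, -1, 9, 20, 21, 29]


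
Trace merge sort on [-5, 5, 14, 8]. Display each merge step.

Divide and conquer:
  Merge [-5] + [5] -> [-5, 5]
  Merge [14] + [8] -> [8, 14]
  Merge [-5, 5] + [8, 14] -> [-5, 5, 8, 14]


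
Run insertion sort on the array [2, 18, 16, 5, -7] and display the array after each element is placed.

First element 2 is already 'sorted'
Insert 18: shifted 0 elements -> [2, 18, 16, 5, -7]
Insert 16: shifted 1 elements -> [2, 16, 18, 5, -7]
Insert 5: shifted 2 elements -> [2, 5, 16, 18, -7]
Insert -7: shifted 4 elements -> [-7, 2, 5, 16, 18]


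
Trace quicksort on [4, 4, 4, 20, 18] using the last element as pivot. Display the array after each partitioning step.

Partition 1: pivot=18 at index 3 -> [4, 4, 4, 18, 20]
Partition 2: pivot=4 at index 2 -> [4, 4, 4, 18, 20]
Partition 3: pivot=4 at index 1 -> [4, 4, 4, 18, 20]


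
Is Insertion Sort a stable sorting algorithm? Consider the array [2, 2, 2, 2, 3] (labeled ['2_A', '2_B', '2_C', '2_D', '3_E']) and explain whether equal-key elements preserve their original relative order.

Trace Insertion Sort on the labeled array (the key is the number; the letter only tracks identity):
  Insert 2_B at index 1: [2_A, 2_B, 2_C, 2_D, 3_E]
  Insert 2_C at index 2: [2_A, 2_B, 2_C, 2_D, 3_E]
  Insert 2_D at index 3: [2_A, 2_B, 2_C, 2_D, 3_E]
  Insert 3_E at index 4: [2_A, 2_B, 2_C, 2_D, 3_E]
Final order: [2_A, 2_B, 2_C, 2_D, 3_E]
Equal keys:
  value 2: originally 2_A, 2_B, 2_C, 2_D; after sorting 2_A, 2_B, 2_C, 2_D -> order preserved
All equal keys kept their original relative order. Insertion Sort is stable: elements are shifted only while they are strictly greater than the key, so a key is inserted after any equal elements already placed.
Answer: Stable


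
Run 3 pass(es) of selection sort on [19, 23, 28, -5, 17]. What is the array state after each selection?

Pass 1: Select minimum -5 at index 3, swap -> [-5, 23, 28, 19, 17]
Pass 2: Select minimum 17 at index 4, swap -> [-5, 17, 28, 19, 23]
Pass 3: Select minimum 19 at index 3, swap -> [-5, 17, 19, 28, 23]


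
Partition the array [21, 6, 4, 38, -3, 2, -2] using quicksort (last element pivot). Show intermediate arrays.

Partition 1: pivot=-2 at index 1 -> [-3, -2, 4, 38, 21, 2, 6]
Partition 2: pivot=6 at index 4 -> [-3, -2, 4, 2, 6, 38, 21]
Partition 3: pivot=2 at index 2 -> [-3, -2, 2, 4, 6, 38, 21]
Partition 4: pivot=21 at index 5 -> [-3, -2, 2, 4, 6, 21, 38]


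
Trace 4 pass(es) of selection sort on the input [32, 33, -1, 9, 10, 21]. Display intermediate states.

Pass 1: Select minimum -1 at index 2, swap -> [-1, 33, 32, 9, 10, 21]
Pass 2: Select minimum 9 at index 3, swap -> [-1, 9, 32, 33, 10, 21]
Pass 3: Select minimum 10 at index 4, swap -> [-1, 9, 10, 33, 32, 21]
Pass 4: Select minimum 21 at index 5, swap -> [-1, 9, 10, 21, 32, 33]


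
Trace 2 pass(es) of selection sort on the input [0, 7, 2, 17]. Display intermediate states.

Pass 1: Select minimum 0 at index 0, swap -> [0, 7, 2, 17]
Pass 2: Select minimum 2 at index 2, swap -> [0, 2, 7, 17]


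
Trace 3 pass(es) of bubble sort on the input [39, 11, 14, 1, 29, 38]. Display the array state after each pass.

After pass 1: [11, 14, 1, 29, 38, 39] (5 swaps)
After pass 2: [11, 1, 14, 29, 38, 39] (1 swaps)
After pass 3: [1, 11, 14, 29, 38, 39] (1 swaps)
Total swaps: 7


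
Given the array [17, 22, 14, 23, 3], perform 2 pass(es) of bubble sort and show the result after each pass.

After pass 1: [17, 14, 22, 3, 23] (2 swaps)
After pass 2: [14, 17, 3, 22, 23] (2 swaps)
Total swaps: 4


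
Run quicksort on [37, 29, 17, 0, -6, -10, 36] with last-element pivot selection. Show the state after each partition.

Partition 1: pivot=36 at index 5 -> [29, 17, 0, -6, -10, 36, 37]
Partition 2: pivot=-10 at index 0 -> [-10, 17, 0, -6, 29, 36, 37]
Partition 3: pivot=29 at index 4 -> [-10, 17, 0, -6, 29, 36, 37]
Partition 4: pivot=-6 at index 1 -> [-10, -6, 0, 17, 29, 36, 37]
Partition 5: pivot=17 at index 3 -> [-10, -6, 0, 17, 29, 36, 37]


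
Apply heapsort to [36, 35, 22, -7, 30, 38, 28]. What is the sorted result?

Build heap: [38, 35, 36, -7, 30, 22, 28]
Extract 38: [36, 35, 28, -7, 30, 22, 38]
Extract 36: [35, 30, 28, -7, 22, 36, 38]
Extract 35: [30, 22, 28, -7, 35, 36, 38]
Extract 30: [28, 22, -7, 30, 35, 36, 38]
Extract 28: [22, -7, 28, 30, 35, 36, 38]
Extract 22: [-7, 22, 28, 30, 35, 36, 38]


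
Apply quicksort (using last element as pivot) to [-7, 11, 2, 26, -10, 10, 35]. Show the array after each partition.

Partition 1: pivot=35 at index 6 -> [-7, 11, 2, 26, -10, 10, 35]
Partition 2: pivot=10 at index 3 -> [-7, 2, -10, 10, 11, 26, 35]
Partition 3: pivot=-10 at index 0 -> [-10, 2, -7, 10, 11, 26, 35]
Partition 4: pivot=-7 at index 1 -> [-10, -7, 2, 10, 11, 26, 35]
Partition 5: pivot=26 at index 5 -> [-10, -7, 2, 10, 11, 26, 35]


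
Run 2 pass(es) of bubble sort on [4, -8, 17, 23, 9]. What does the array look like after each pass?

After pass 1: [-8, 4, 17, 9, 23] (2 swaps)
After pass 2: [-8, 4, 9, 17, 23] (1 swaps)
Total swaps: 3


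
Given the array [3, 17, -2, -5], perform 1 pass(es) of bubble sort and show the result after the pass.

After pass 1: [3, -2, -5, 17] (2 swaps)
Total swaps: 2


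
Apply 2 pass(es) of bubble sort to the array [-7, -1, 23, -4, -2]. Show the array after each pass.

After pass 1: [-7, -1, -4, -2, 23] (2 swaps)
After pass 2: [-7, -4, -2, -1, 23] (2 swaps)
Total swaps: 4


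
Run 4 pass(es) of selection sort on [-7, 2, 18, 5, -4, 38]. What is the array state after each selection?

Pass 1: Select minimum -7 at index 0, swap -> [-7, 2, 18, 5, -4, 38]
Pass 2: Select minimum -4 at index 4, swap -> [-7, -4, 18, 5, 2, 38]
Pass 3: Select minimum 2 at index 4, swap -> [-7, -4, 2, 5, 18, 38]
Pass 4: Select minimum 5 at index 3, swap -> [-7, -4, 2, 5, 18, 38]


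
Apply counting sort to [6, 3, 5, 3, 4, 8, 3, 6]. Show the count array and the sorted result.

Count array: [0, 0, 0, 3, 1, 1, 2, 0, 1]
(count[i] = number of elements equal to i)
Cumulative count: [0, 0, 0, 3, 4, 5, 7, 7, 8]
Sorted: [3, 3, 3, 4, 5, 6, 6, 8]


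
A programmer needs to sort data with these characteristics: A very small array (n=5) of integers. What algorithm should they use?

Best choice: Insertion sort
Reason: For tiny inputs the O(n^2) overhead is negligible and insertion sort has minimal constant factors


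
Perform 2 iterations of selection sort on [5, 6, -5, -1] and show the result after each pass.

Pass 1: Select minimum -5 at index 2, swap -> [-5, 6, 5, -1]
Pass 2: Select minimum -1 at index 3, swap -> [-5, -1, 5, 6]


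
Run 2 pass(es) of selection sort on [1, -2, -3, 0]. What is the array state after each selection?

Pass 1: Select minimum -3 at index 2, swap -> [-3, -2, 1, 0]
Pass 2: Select minimum -2 at index 1, swap -> [-3, -2, 1, 0]


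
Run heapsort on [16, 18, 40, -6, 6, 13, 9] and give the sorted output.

Build heap: [40, 18, 16, -6, 6, 13, 9]
Extract 40: [18, 9, 16, -6, 6, 13, 40]
Extract 18: [16, 9, 13, -6, 6, 18, 40]
Extract 16: [13, 9, 6, -6, 16, 18, 40]
Extract 13: [9, -6, 6, 13, 16, 18, 40]
Extract 9: [6, -6, 9, 13, 16, 18, 40]
Extract 6: [-6, 6, 9, 13, 16, 18, 40]


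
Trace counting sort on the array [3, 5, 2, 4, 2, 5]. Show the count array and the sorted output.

Count array: [0, 0, 2, 1, 1, 2]
(count[i] = number of elements equal to i)
Cumulative count: [0, 0, 2, 3, 4, 6]
Sorted: [2, 2, 3, 4, 5, 5]


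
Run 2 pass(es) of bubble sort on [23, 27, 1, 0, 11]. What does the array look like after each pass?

After pass 1: [23, 1, 0, 11, 27] (3 swaps)
After pass 2: [1, 0, 11, 23, 27] (3 swaps)
Total swaps: 6


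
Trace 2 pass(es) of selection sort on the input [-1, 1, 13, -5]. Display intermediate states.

Pass 1: Select minimum -5 at index 3, swap -> [-5, 1, 13, -1]
Pass 2: Select minimum -1 at index 3, swap -> [-5, -1, 13, 1]


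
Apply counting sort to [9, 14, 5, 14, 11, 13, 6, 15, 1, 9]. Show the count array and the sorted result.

Count array: [0, 1, 0, 0, 0, 1, 1, 0, 0, 2, 0, 1, 0, 1, 2, 1]
(count[i] = number of elements equal to i)
Cumulative count: [0, 1, 1, 1, 1, 2, 3, 3, 3, 5, 5, 6, 6, 7, 9, 10]
Sorted: [1, 5, 6, 9, 9, 11, 13, 14, 14, 15]


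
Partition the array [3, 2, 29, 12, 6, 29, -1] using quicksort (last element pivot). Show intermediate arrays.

Partition 1: pivot=-1 at index 0 -> [-1, 2, 29, 12, 6, 29, 3]
Partition 2: pivot=3 at index 2 -> [-1, 2, 3, 12, 6, 29, 29]
Partition 3: pivot=29 at index 6 -> [-1, 2, 3, 12, 6, 29, 29]
Partition 4: pivot=29 at index 5 -> [-1, 2, 3, 12, 6, 29, 29]
Partition 5: pivot=6 at index 3 -> [-1, 2, 3, 6, 12, 29, 29]


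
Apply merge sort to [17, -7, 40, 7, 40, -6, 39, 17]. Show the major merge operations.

Divide and conquer:
  Merge [17] + [-7] -> [-7, 17]
  Merge [40] + [7] -> [7, 40]
  Merge [-7, 17] + [7, 40] -> [-7, 7, 17, 40]
  Merge [40] + [-6] -> [-6, 40]
  Merge [39] + [17] -> [17, 39]
  Merge [-6, 40] + [17, 39] -> [-6, 17, 39, 40]
  Merge [-7, 7, 17, 40] + [-6, 17, 39, 40] -> [-7, -6, 7, 17, 17, 39, 40, 40]


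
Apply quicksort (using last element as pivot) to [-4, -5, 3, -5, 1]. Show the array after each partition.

Partition 1: pivot=1 at index 3 -> [-4, -5, -5, 1, 3]
Partition 2: pivot=-5 at index 1 -> [-5, -5, -4, 1, 3]


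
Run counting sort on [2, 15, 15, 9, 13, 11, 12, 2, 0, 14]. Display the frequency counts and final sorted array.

Count array: [1, 0, 2, 0, 0, 0, 0, 0, 0, 1, 0, 1, 1, 1, 1, 2]
(count[i] = number of elements equal to i)
Cumulative count: [1, 1, 3, 3, 3, 3, 3, 3, 3, 4, 4, 5, 6, 7, 8, 10]
Sorted: [0, 2, 2, 9, 11, 12, 13, 14, 15, 15]


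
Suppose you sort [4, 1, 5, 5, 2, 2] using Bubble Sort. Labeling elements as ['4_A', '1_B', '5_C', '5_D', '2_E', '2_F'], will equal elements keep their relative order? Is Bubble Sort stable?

Trace Bubble Sort on the labeled array (the key is the number; the letter only tracks identity):
  After pass 1: [1_B, 4_A, 5_C, 2_E, 2_F, 5_D]
  After pass 2: [1_B, 4_A, 2_E, 2_F, 5_C, 5_D]
  After pass 3: [1_B, 2_E, 2_F, 4_A, 5_C, 5_D]
  After pass 4: [1_B, 2_E, 2_F, 4_A, 5_C, 5_D] (no swaps, done)
Final order: [1_B, 2_E, 2_F, 4_A, 5_C, 5_D]
Equal keys:
  value 2: originally 2_E, 2_F; after sorting 2_E, 2_F -> order preserved
  value 5: originally 5_C, 5_D; after sorting 5_C, 5_D -> order preserved
All equal keys kept their original relative order. Bubble Sort is stable: it only swaps adjacent elements when the left one is strictly greater, so equal keys never move past each other.
Answer: Stable


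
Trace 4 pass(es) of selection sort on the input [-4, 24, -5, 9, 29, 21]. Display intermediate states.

Pass 1: Select minimum -5 at index 2, swap -> [-5, 24, -4, 9, 29, 21]
Pass 2: Select minimum -4 at index 2, swap -> [-5, -4, 24, 9, 29, 21]
Pass 3: Select minimum 9 at index 3, swap -> [-5, -4, 9, 24, 29, 21]
Pass 4: Select minimum 21 at index 5, swap -> [-5, -4, 9, 21, 29, 24]


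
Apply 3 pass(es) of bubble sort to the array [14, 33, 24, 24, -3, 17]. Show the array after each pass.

After pass 1: [14, 24, 24, -3, 17, 33] (4 swaps)
After pass 2: [14, 24, -3, 17, 24, 33] (2 swaps)
After pass 3: [14, -3, 17, 24, 24, 33] (2 swaps)
Total swaps: 8


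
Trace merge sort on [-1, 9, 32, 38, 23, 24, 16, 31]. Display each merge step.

Divide and conquer:
  Merge [-1] + [9] -> [-1, 9]
  Merge [32] + [38] -> [32, 38]
  Merge [-1, 9] + [32, 38] -> [-1, 9, 32, 38]
  Merge [23] + [24] -> [23, 24]
  Merge [16] + [31] -> [16, 31]
  Merge [23, 24] + [16, 31] -> [16, 23, 24, 31]
  Merge [-1, 9, 32, 38] + [16, 23, 24, 31] -> [-1, 9, 16, 23, 24, 31, 32, 38]


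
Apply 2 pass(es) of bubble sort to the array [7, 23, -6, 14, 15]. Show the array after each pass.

After pass 1: [7, -6, 14, 15, 23] (3 swaps)
After pass 2: [-6, 7, 14, 15, 23] (1 swaps)
Total swaps: 4


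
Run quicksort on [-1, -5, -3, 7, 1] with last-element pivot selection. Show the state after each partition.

Partition 1: pivot=1 at index 3 -> [-1, -5, -3, 1, 7]
Partition 2: pivot=-3 at index 1 -> [-5, -3, -1, 1, 7]


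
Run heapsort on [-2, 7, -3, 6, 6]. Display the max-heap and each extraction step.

Build heap: [7, 6, -3, -2, 6]
Extract 7: [6, 6, -3, -2, 7]
Extract 6: [6, -2, -3, 6, 7]
Extract 6: [-2, -3, 6, 6, 7]
Extract -2: [-3, -2, 6, 6, 7]


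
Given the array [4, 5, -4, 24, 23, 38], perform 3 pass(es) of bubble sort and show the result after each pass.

After pass 1: [4, -4, 5, 23, 24, 38] (2 swaps)
After pass 2: [-4, 4, 5, 23, 24, 38] (1 swaps)
After pass 3: [-4, 4, 5, 23, 24, 38] (0 swaps)
Total swaps: 3


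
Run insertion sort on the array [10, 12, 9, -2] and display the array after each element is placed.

First element 10 is already 'sorted'
Insert 12: shifted 0 elements -> [10, 12, 9, -2]
Insert 9: shifted 2 elements -> [9, 10, 12, -2]
Insert -2: shifted 3 elements -> [-2, 9, 10, 12]


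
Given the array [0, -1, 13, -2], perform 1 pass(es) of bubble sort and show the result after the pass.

After pass 1: [-1, 0, -2, 13] (2 swaps)
Total swaps: 2


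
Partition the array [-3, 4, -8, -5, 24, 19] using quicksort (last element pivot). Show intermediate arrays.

Partition 1: pivot=19 at index 4 -> [-3, 4, -8, -5, 19, 24]
Partition 2: pivot=-5 at index 1 -> [-8, -5, -3, 4, 19, 24]
Partition 3: pivot=4 at index 3 -> [-8, -5, -3, 4, 19, 24]


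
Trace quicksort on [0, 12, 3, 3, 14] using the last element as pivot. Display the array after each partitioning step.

Partition 1: pivot=14 at index 4 -> [0, 12, 3, 3, 14]
Partition 2: pivot=3 at index 2 -> [0, 3, 3, 12, 14]
Partition 3: pivot=3 at index 1 -> [0, 3, 3, 12, 14]


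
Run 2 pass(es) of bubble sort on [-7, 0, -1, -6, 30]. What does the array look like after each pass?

After pass 1: [-7, -1, -6, 0, 30] (2 swaps)
After pass 2: [-7, -6, -1, 0, 30] (1 swaps)
Total swaps: 3


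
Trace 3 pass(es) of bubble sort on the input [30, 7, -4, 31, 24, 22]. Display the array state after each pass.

After pass 1: [7, -4, 30, 24, 22, 31] (4 swaps)
After pass 2: [-4, 7, 24, 22, 30, 31] (3 swaps)
After pass 3: [-4, 7, 22, 24, 30, 31] (1 swaps)
Total swaps: 8


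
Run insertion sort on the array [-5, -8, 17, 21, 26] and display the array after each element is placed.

First element -5 is already 'sorted'
Insert -8: shifted 1 elements -> [-8, -5, 17, 21, 26]
Insert 17: shifted 0 elements -> [-8, -5, 17, 21, 26]
Insert 21: shifted 0 elements -> [-8, -5, 17, 21, 26]
Insert 26: shifted 0 elements -> [-8, -5, 17, 21, 26]


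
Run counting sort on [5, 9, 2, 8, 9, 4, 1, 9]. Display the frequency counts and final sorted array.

Count array: [0, 1, 1, 0, 1, 1, 0, 0, 1, 3]
(count[i] = number of elements equal to i)
Cumulative count: [0, 1, 2, 2, 3, 4, 4, 4, 5, 8]
Sorted: [1, 2, 4, 5, 8, 9, 9, 9]


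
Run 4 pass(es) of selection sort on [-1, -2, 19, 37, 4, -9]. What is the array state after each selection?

Pass 1: Select minimum -9 at index 5, swap -> [-9, -2, 19, 37, 4, -1]
Pass 2: Select minimum -2 at index 1, swap -> [-9, -2, 19, 37, 4, -1]
Pass 3: Select minimum -1 at index 5, swap -> [-9, -2, -1, 37, 4, 19]
Pass 4: Select minimum 4 at index 4, swap -> [-9, -2, -1, 4, 37, 19]


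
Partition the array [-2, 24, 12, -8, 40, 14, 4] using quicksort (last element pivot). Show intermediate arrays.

Partition 1: pivot=4 at index 2 -> [-2, -8, 4, 24, 40, 14, 12]
Partition 2: pivot=-8 at index 0 -> [-8, -2, 4, 24, 40, 14, 12]
Partition 3: pivot=12 at index 3 -> [-8, -2, 4, 12, 40, 14, 24]
Partition 4: pivot=24 at index 5 -> [-8, -2, 4, 12, 14, 24, 40]


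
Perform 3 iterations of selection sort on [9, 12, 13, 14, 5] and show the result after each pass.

Pass 1: Select minimum 5 at index 4, swap -> [5, 12, 13, 14, 9]
Pass 2: Select minimum 9 at index 4, swap -> [5, 9, 13, 14, 12]
Pass 3: Select minimum 12 at index 4, swap -> [5, 9, 12, 14, 13]


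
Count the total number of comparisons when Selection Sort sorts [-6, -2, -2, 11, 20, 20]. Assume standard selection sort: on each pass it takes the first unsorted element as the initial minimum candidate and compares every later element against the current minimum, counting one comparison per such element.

Pass 1: scan indices 1..5 for the minimum = 5 comparison(s); min is -6, place at index 0 -> [-6, -2, -2, 11, 20, 20]
Pass 2: scan indices 2..5 for the minimum = 4 comparison(s); min is -2, place at index 1 -> [-6, -2, -2, 11, 20, 20]
Pass 3: scan indices 3..5 for the minimum = 3 comparison(s); min is -2, place at index 2 -> [-6, -2, -2, 11, 20, 20]
Pass 4: scan indices 4..5 for the minimum = 2 comparison(s); min is 11, place at index 3 -> [-6, -2, -2, 11, 20, 20]
Pass 5: scan indices 5..5 for the minimum = 1 comparison(s); min is 20, place at index 4 -> [-6, -2, -2, 11, 20, 20]
Selection sort always scans the whole unsorted suffix, so the count is (n-1) + (n-2) + ... + 1 = n(n-1)/2 = 6*5/2 = 15 regardless of the input order.
Total comparisons: 5 + 4 + 3 + 2 + 1 = 15


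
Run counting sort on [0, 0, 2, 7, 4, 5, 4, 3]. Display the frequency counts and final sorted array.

Count array: [2, 0, 1, 1, 2, 1, 0, 1]
(count[i] = number of elements equal to i)
Cumulative count: [2, 2, 3, 4, 6, 7, 7, 8]
Sorted: [0, 0, 2, 3, 4, 4, 5, 7]


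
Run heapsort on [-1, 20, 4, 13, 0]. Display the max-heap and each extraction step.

Build heap: [20, 13, 4, -1, 0]
Extract 20: [13, 0, 4, -1, 20]
Extract 13: [4, 0, -1, 13, 20]
Extract 4: [0, -1, 4, 13, 20]
Extract 0: [-1, 0, 4, 13, 20]


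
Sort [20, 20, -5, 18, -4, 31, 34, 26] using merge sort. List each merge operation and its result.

Divide and conquer:
  Merge [20] + [20] -> [20, 20]
  Merge [-5] + [18] -> [-5, 18]
  Merge [20, 20] + [-5, 18] -> [-5, 18, 20, 20]
  Merge [-4] + [31] -> [-4, 31]
  Merge [34] + [26] -> [26, 34]
  Merge [-4, 31] + [26, 34] -> [-4, 26, 31, 34]
  Merge [-5, 18, 20, 20] + [-4, 26, 31, 34] -> [-5, -4, 18, 20, 20, 26, 31, 34]


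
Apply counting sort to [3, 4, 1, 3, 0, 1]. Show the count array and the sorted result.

Count array: [1, 2, 0, 2, 1]
(count[i] = number of elements equal to i)
Cumulative count: [1, 3, 3, 5, 6]
Sorted: [0, 1, 1, 3, 3, 4]


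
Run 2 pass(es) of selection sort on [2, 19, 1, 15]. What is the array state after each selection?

Pass 1: Select minimum 1 at index 2, swap -> [1, 19, 2, 15]
Pass 2: Select minimum 2 at index 2, swap -> [1, 2, 19, 15]


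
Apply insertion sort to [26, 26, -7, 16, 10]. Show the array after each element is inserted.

First element 26 is already 'sorted'
Insert 26: shifted 0 elements -> [26, 26, -7, 16, 10]
Insert -7: shifted 2 elements -> [-7, 26, 26, 16, 10]
Insert 16: shifted 2 elements -> [-7, 16, 26, 26, 10]
Insert 10: shifted 3 elements -> [-7, 10, 16, 26, 26]


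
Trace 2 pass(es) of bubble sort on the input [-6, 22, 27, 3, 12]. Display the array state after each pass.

After pass 1: [-6, 22, 3, 12, 27] (2 swaps)
After pass 2: [-6, 3, 12, 22, 27] (2 swaps)
Total swaps: 4


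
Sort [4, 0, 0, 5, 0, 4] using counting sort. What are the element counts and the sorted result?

Count array: [3, 0, 0, 0, 2, 1]
(count[i] = number of elements equal to i)
Cumulative count: [3, 3, 3, 3, 5, 6]
Sorted: [0, 0, 0, 4, 4, 5]


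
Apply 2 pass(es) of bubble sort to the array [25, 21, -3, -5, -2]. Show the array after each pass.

After pass 1: [21, -3, -5, -2, 25] (4 swaps)
After pass 2: [-3, -5, -2, 21, 25] (3 swaps)
Total swaps: 7


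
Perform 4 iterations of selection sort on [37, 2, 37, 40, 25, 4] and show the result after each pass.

Pass 1: Select minimum 2 at index 1, swap -> [2, 37, 37, 40, 25, 4]
Pass 2: Select minimum 4 at index 5, swap -> [2, 4, 37, 40, 25, 37]
Pass 3: Select minimum 25 at index 4, swap -> [2, 4, 25, 40, 37, 37]
Pass 4: Select minimum 37 at index 4, swap -> [2, 4, 25, 37, 40, 37]


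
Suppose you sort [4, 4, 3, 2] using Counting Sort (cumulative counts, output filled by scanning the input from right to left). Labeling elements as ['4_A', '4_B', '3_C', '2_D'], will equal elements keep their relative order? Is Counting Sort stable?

Trace Counting Sort on the labeled array (the key is the number; the letter only tracks identity):
  Counts for values 0..4: [0, 0, 1, 1, 2]
  Cumulative counts: [0, 0, 1, 2, 4]
  Scan right to left: place 2_D at output index 0
  Scan right to left: place 3_C at output index 1
  Scan right to left: place 4_B at output index 3
  Scan right to left: place 4_A at output index 2
  Output: [2_D, 3_C, 4_A, 4_B]
Equal keys:
  value 4: originally 4_A, 4_B; after sorting 4_A, 4_B -> order preserved
All equal keys kept their original relative order. Counting Sort is stable: scanning the input right to left with decreasing cumulative counts places later duplicates at later output positions.
Answer: Stable


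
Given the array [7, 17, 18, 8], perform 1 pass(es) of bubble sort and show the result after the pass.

After pass 1: [7, 17, 8, 18] (1 swaps)
Total swaps: 1


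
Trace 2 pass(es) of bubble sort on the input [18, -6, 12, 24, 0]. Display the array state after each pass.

After pass 1: [-6, 12, 18, 0, 24] (3 swaps)
After pass 2: [-6, 12, 0, 18, 24] (1 swaps)
Total swaps: 4


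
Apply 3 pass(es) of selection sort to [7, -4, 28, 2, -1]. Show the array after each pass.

Pass 1: Select minimum -4 at index 1, swap -> [-4, 7, 28, 2, -1]
Pass 2: Select minimum -1 at index 4, swap -> [-4, -1, 28, 2, 7]
Pass 3: Select minimum 2 at index 3, swap -> [-4, -1, 2, 28, 7]


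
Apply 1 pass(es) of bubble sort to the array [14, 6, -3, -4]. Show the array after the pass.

After pass 1: [6, -3, -4, 14] (3 swaps)
Total swaps: 3


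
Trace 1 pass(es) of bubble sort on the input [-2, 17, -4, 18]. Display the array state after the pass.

After pass 1: [-2, -4, 17, 18] (1 swaps)
Total swaps: 1


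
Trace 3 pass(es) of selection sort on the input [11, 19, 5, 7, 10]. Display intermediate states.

Pass 1: Select minimum 5 at index 2, swap -> [5, 19, 11, 7, 10]
Pass 2: Select minimum 7 at index 3, swap -> [5, 7, 11, 19, 10]
Pass 3: Select minimum 10 at index 4, swap -> [5, 7, 10, 19, 11]


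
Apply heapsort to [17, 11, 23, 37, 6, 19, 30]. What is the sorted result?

Build heap: [37, 17, 30, 11, 6, 19, 23]
Extract 37: [30, 17, 23, 11, 6, 19, 37]
Extract 30: [23, 17, 19, 11, 6, 30, 37]
Extract 23: [19, 17, 6, 11, 23, 30, 37]
Extract 19: [17, 11, 6, 19, 23, 30, 37]
Extract 17: [11, 6, 17, 19, 23, 30, 37]
Extract 11: [6, 11, 17, 19, 23, 30, 37]


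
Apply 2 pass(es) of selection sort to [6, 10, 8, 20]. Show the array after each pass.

Pass 1: Select minimum 6 at index 0, swap -> [6, 10, 8, 20]
Pass 2: Select minimum 8 at index 2, swap -> [6, 8, 10, 20]


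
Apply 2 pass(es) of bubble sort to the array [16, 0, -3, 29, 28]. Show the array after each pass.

After pass 1: [0, -3, 16, 28, 29] (3 swaps)
After pass 2: [-3, 0, 16, 28, 29] (1 swaps)
Total swaps: 4


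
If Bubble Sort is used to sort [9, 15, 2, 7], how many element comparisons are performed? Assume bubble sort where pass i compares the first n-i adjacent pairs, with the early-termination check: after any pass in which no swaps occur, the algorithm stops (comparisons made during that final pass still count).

Pass 1: compare adjacent pairs (0,1)..(2,3) = 3 comparison(s), 2 swap(s) -> [9, 2, 7, 15]
Pass 2: compare adjacent pairs (0,1)..(1,2) = 2 comparison(s), 2 swap(s) -> [2, 7, 9, 15]
Pass 3: compare adjacent pairs (0,1)..(0,1) = 1 comparison(s), 0 swap(s) -> [2, 7, 9, 15]
No swaps in this pass, so bubble sort stops here.
Total comparisons: 3 + 2 + 1 = 6


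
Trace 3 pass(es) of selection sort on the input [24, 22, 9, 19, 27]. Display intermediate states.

Pass 1: Select minimum 9 at index 2, swap -> [9, 22, 24, 19, 27]
Pass 2: Select minimum 19 at index 3, swap -> [9, 19, 24, 22, 27]
Pass 3: Select minimum 22 at index 3, swap -> [9, 19, 22, 24, 27]


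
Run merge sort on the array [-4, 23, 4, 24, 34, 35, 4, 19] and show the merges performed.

Divide and conquer:
  Merge [-4] + [23] -> [-4, 23]
  Merge [4] + [24] -> [4, 24]
  Merge [-4, 23] + [4, 24] -> [-4, 4, 23, 24]
  Merge [34] + [35] -> [34, 35]
  Merge [4] + [19] -> [4, 19]
  Merge [34, 35] + [4, 19] -> [4, 19, 34, 35]
  Merge [-4, 4, 23, 24] + [4, 19, 34, 35] -> [-4, 4, 4, 19, 23, 24, 34, 35]


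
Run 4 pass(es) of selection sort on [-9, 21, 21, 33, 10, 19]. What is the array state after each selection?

Pass 1: Select minimum -9 at index 0, swap -> [-9, 21, 21, 33, 10, 19]
Pass 2: Select minimum 10 at index 4, swap -> [-9, 10, 21, 33, 21, 19]
Pass 3: Select minimum 19 at index 5, swap -> [-9, 10, 19, 33, 21, 21]
Pass 4: Select minimum 21 at index 4, swap -> [-9, 10, 19, 21, 33, 21]
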